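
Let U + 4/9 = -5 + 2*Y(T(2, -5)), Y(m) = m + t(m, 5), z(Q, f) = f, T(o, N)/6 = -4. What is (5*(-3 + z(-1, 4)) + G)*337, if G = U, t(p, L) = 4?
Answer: -122668/9 ≈ -13630.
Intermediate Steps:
T(o, N) = -24 (T(o, N) = 6*(-4) = -24)
Y(m) = 4 + m (Y(m) = m + 4 = 4 + m)
U = -409/9 (U = -4/9 + (-5 + 2*(4 - 24)) = -4/9 + (-5 + 2*(-20)) = -4/9 + (-5 - 40) = -4/9 - 45 = -409/9 ≈ -45.444)
G = -409/9 ≈ -45.444
(5*(-3 + z(-1, 4)) + G)*337 = (5*(-3 + 4) - 409/9)*337 = (5*1 - 409/9)*337 = (5 - 409/9)*337 = -364/9*337 = -122668/9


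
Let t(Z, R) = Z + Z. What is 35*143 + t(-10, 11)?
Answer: 4985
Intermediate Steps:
t(Z, R) = 2*Z
35*143 + t(-10, 11) = 35*143 + 2*(-10) = 5005 - 20 = 4985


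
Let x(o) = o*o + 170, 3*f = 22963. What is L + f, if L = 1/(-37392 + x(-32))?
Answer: 277071557/36198 ≈ 7654.3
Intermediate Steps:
f = 22963/3 (f = (1/3)*22963 = 22963/3 ≈ 7654.3)
x(o) = 170 + o**2 (x(o) = o**2 + 170 = 170 + o**2)
L = -1/36198 (L = 1/(-37392 + (170 + (-32)**2)) = 1/(-37392 + (170 + 1024)) = 1/(-37392 + 1194) = 1/(-36198) = -1/36198 ≈ -2.7626e-5)
L + f = -1/36198 + 22963/3 = 277071557/36198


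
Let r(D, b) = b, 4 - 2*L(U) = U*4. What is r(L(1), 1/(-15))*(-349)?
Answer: 349/15 ≈ 23.267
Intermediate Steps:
L(U) = 2 - 2*U (L(U) = 2 - U*4/2 = 2 - 2*U)
r(L(1), 1/(-15))*(-349) = -349/(-15) = -1/15*(-349) = 349/15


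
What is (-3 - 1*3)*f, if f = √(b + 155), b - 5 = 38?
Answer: -18*√22 ≈ -84.427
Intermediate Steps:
b = 43 (b = 5 + 38 = 43)
f = 3*√22 (f = √(43 + 155) = √198 = 3*√22 ≈ 14.071)
(-3 - 1*3)*f = (-3 - 1*3)*(3*√22) = (-3 - 3)*(3*√22) = -18*√22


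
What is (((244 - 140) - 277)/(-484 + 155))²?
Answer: 29929/108241 ≈ 0.27650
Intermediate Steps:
(((244 - 140) - 277)/(-484 + 155))² = ((104 - 277)/(-329))² = (-173*(-1/329))² = (173/329)² = 29929/108241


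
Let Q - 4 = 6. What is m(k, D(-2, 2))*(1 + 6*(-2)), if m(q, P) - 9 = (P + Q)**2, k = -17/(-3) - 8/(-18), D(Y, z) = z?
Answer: -1683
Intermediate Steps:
Q = 10 (Q = 4 + 6 = 10)
k = 55/9 (k = -17*(-1/3) - 8*(-1/18) = 17/3 + 4/9 = 55/9 ≈ 6.1111)
m(q, P) = 9 + (10 + P)**2 (m(q, P) = 9 + (P + 10)**2 = 9 + (10 + P)**2)
m(k, D(-2, 2))*(1 + 6*(-2)) = (9 + (10 + 2)**2)*(1 + 6*(-2)) = (9 + 12**2)*(1 - 12) = (9 + 144)*(-11) = 153*(-11) = -1683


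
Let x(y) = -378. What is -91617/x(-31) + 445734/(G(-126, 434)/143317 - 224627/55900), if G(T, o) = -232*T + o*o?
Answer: -1819148086849117/10217579022 ≈ -1.7804e+5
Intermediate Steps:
G(T, o) = o² - 232*T (G(T, o) = -232*T + o² = o² - 232*T)
-91617/x(-31) + 445734/(G(-126, 434)/143317 - 224627/55900) = -91617/(-378) + 445734/((434² - 232*(-126))/143317 - 224627/55900) = -91617*(-1/378) + 445734/((188356 + 29232)*(1/143317) - 224627*1/55900) = 30539/126 + 445734/(217588*(1/143317) - 17279/4300) = 30539/126 + 445734/(11452/7543 - 17279/4300) = 30539/126 + 445734/(-81091897/32434900) = 30539/126 + 445734*(-32434900/81091897) = 30539/126 - 14457337716600/81091897 = -1819148086849117/10217579022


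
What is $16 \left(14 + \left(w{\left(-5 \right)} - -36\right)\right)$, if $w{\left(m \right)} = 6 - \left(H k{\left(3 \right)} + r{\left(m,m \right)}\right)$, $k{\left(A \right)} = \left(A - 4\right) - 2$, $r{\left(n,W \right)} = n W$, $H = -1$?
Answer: $448$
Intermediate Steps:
$r{\left(n,W \right)} = W n$
$k{\left(A \right)} = -6 + A$ ($k{\left(A \right)} = \left(-4 + A\right) - 2 = -6 + A$)
$w{\left(m \right)} = 3 - m^{2}$ ($w{\left(m \right)} = 6 - \left(- (-6 + 3) + m m\right) = 6 - \left(\left(-1\right) \left(-3\right) + m^{2}\right) = 6 - \left(3 + m^{2}\right) = 3 - m^{2}$)
$16 \left(14 + \left(w{\left(-5 \right)} - -36\right)\right) = 16 \left(14 + \left(\left(3 - \left(-5\right)^{2}\right) - -36\right)\right) = 16 \left(14 + \left(\left(3 - 25\right) + 36\right)\right) = 16 \left(14 + \left(-22 + 36\right)\right) = 16 \left(14 + 14\right) = 16 \cdot 28 = 448$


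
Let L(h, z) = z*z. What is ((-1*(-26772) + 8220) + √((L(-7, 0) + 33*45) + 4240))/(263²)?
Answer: 34992/69169 + 5*√229/69169 ≈ 0.50699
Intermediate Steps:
L(h, z) = z²
((-1*(-26772) + 8220) + √((L(-7, 0) + 33*45) + 4240))/(263²) = ((-1*(-26772) + 8220) + √((0² + 33*45) + 4240))/(263²) = ((26772 + 8220) + √((0 + 1485) + 4240))/69169 = (34992 + √(1485 + 4240))*(1/69169) = (34992 + √5725)*(1/69169) = (34992 + 5*√229)*(1/69169) = 34992/69169 + 5*√229/69169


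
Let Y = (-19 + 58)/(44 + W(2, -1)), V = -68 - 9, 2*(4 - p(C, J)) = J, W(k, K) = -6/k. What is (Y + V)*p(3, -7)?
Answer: -23385/41 ≈ -570.37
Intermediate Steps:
p(C, J) = 4 - J/2
V = -77
Y = 39/41 (Y = (-19 + 58)/(44 - 6/2) = 39/(44 - 6*½) = 39/(44 - 3) = 39/41 ≈ 0.95122)
(Y + V)*p(3, -7) = (39/41 - 77)*(4 - ½*(-7)) = -3118*(4 + 7/2)/41 = -3118/41*15/2 = -23385/41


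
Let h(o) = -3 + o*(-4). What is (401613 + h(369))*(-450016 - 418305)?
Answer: -347444755014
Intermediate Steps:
h(o) = -3 - 4*o
(401613 + h(369))*(-450016 - 418305) = (401613 + (-3 - 4*369))*(-450016 - 418305) = (401613 + (-3 - 1476))*(-868321) = (401613 - 1479)*(-868321) = 400134*(-868321) = -347444755014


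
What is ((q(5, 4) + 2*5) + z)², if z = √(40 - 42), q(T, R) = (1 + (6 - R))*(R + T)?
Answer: (37 + I*√2)² ≈ 1367.0 + 104.65*I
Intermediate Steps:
q(T, R) = (7 - R)*(R + T)
z = I*√2 (z = √(-2) = I*√2 ≈ 1.4142*I)
((q(5, 4) + 2*5) + z)² = (((-1*4² + 7*4 + 7*5 - 1*4*5) + 2*5) + I*√2)² = (((-1*16 + 28 + 35 - 20) + 10) + I*√2)² = (((-16 + 28 + 35 - 20) + 10) + I*√2)² = ((27 + 10) + I*√2)² = (37 + I*√2)²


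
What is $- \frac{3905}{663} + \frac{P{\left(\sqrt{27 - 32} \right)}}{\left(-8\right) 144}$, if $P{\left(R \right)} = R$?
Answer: $- \frac{3905}{663} - \frac{i \sqrt{5}}{1152} \approx -5.8899 - 0.001941 i$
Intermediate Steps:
$- \frac{3905}{663} + \frac{P{\left(\sqrt{27 - 32} \right)}}{\left(-8\right) 144} = - \frac{3905}{663} + \frac{\sqrt{27 - 32}}{\left(-8\right) 144} = \left(-3905\right) \frac{1}{663} + \frac{\sqrt{-5}}{-1152} = - \frac{3905}{663} + i \sqrt{5} \left(- \frac{1}{1152}\right) = - \frac{3905}{663} - \frac{i \sqrt{5}}{1152}$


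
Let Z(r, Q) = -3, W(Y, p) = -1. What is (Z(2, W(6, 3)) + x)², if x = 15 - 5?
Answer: 49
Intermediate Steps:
x = 10
(Z(2, W(6, 3)) + x)² = (-3 + 10)² = 7² = 49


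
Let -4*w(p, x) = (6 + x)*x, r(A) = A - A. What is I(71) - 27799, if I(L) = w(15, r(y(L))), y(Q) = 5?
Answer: -27799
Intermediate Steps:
r(A) = 0
w(p, x) = -x*(6 + x)/4 (w(p, x) = -(6 + x)*x/4 = -x*(6 + x)/4)
I(L) = 0 (I(L) = -¼*0*(6 + 0) = -¼*0*6 = 0)
I(71) - 27799 = 0 - 27799 = -27799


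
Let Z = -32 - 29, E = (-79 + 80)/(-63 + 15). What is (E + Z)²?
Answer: 8579041/2304 ≈ 3723.5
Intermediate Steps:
E = -1/48 (E = 1/(-48) = 1*(-1/48) = -1/48 ≈ -0.020833)
Z = -61
(E + Z)² = (-1/48 - 61)² = (-2929/48)² = 8579041/2304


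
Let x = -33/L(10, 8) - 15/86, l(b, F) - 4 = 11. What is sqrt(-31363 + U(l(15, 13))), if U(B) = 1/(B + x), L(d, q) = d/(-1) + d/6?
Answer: I*sqrt(51161475604173)/40389 ≈ 177.1*I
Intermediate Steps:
l(b, F) = 15 (l(b, F) = 4 + 11 = 15)
L(d, q) = -5*d/6 (L(d, q) = d*(-1) + d*(1/6) = -d + d/6 = -5*d/6)
x = 8139/2150 (x = -33/((-5/6*10)) - 15/86 = -33/(-25/3) - 15*1/86 = -33*(-3/25) - 15/86 = 99/25 - 15/86 = 8139/2150 ≈ 3.7856)
U(B) = 1/(8139/2150 + B) (U(B) = 1/(B + 8139/2150) = 1/(8139/2150 + B))
sqrt(-31363 + U(l(15, 13))) = sqrt(-31363 + 2150/(8139 + 2150*15)) = sqrt(-31363 + 2150/(8139 + 32250)) = sqrt(-31363 + 2150/40389) = sqrt(-1266718057/40389) = I*sqrt(51161475604173)/40389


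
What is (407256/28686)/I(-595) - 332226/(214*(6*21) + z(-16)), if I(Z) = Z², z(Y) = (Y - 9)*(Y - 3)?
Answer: -562321713987086/46443073732475 ≈ -12.108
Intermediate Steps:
z(Y) = (-9 + Y)*(-3 + Y)
(407256/28686)/I(-595) - 332226/(214*(6*21) + z(-16)) = (407256/28686)/((-595)²) - 332226/(214*(6*21) + (27 + (-16)² - 12*(-16))) = (407256*(1/28686))/354025 - 332226/(214*126 + (27 + 256 + 192)) = (67876/4781)*(1/354025) - 332226/(26964 + 475) = 67876/1692593525 - 332226/27439 = -562321713987086/46443073732475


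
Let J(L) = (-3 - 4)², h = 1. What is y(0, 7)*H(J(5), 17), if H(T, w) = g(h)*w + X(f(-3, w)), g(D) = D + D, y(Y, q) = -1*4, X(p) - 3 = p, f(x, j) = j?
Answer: -216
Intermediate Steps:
X(p) = 3 + p
J(L) = 49 (J(L) = (-7)² = 49)
y(Y, q) = -4
g(D) = 2*D
H(T, w) = 3 + 3*w (H(T, w) = (2*1)*w + (3 + w) = 2*w + (3 + w) = 3 + 3*w)
y(0, 7)*H(J(5), 17) = -4*(3 + 3*17) = -4*(3 + 51) = -4*54 = -216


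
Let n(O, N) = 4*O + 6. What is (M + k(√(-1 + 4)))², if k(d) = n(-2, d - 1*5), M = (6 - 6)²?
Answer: 4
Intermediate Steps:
M = 0 (M = 0² = 0)
n(O, N) = 6 + 4*O
k(d) = -2 (k(d) = 6 + 4*(-2) = 6 - 8 = -2)
(M + k(√(-1 + 4)))² = (0 - 2)² = (-2)² = 4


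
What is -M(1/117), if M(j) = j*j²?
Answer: -1/1601613 ≈ -6.2437e-7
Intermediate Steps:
M(j) = j³
-M(1/117) = -(1/117)³ = -1*1/1601613 = -1/1601613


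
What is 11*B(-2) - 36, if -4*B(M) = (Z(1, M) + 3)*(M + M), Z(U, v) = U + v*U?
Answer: -14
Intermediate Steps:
Z(U, v) = U + U*v
B(M) = -M*(4 + M)/2 (B(M) = -(1*(1 + M) + 3)*(M + M)/4 = -((1 + M) + 3)*2*M/4 = -(4 + M)*2*M/4 = -M*(4 + M)/2)
11*B(-2) - 36 = 11*(-1/2*(-2)*(4 - 2)) - 36 = 11*(-1/2*(-2)*2) - 36 = 11*2 - 36 = 22 - 36 = -14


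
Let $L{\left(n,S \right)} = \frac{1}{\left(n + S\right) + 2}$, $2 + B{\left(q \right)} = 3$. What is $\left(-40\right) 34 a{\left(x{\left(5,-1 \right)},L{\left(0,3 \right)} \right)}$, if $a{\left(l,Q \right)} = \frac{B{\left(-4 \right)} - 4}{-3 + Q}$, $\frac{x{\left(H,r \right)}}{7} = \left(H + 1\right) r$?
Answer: $- \frac{10200}{7} \approx -1457.1$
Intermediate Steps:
$B{\left(q \right)} = 1$ ($B{\left(q \right)} = -2 + 3 = 1$)
$x{\left(H,r \right)} = 7 r \left(1 + H\right)$ ($x{\left(H,r \right)} = 7 \left(H + 1\right) r = 7 \left(1 + H\right) r = 7 r \left(1 + H\right)$)
$L{\left(n,S \right)} = \frac{1}{2 + S + n}$ ($L{\left(n,S \right)} = \frac{1}{\left(S + n\right) + 2} = \frac{1}{2 + S + n}$)
$a{\left(l,Q \right)} = - \frac{3}{-3 + Q}$ ($a{\left(l,Q \right)} = \frac{1 - 4}{-3 + Q} = - \frac{3}{-3 + Q}$)
$\left(-40\right) 34 a{\left(x{\left(5,-1 \right)},L{\left(0,3 \right)} \right)} = \left(-40\right) 34 \left(- \frac{3}{-3 + \frac{1}{2 + 3 + 0}}\right) = - 1360 \left(- \frac{3}{-3 + \frac{1}{5}}\right) = - 1360 \left(- \frac{3}{- \frac{14}{5}}\right) = - 1360 \left(\left(-3\right) \left(- \frac{5}{14}\right)\right) = \left(-1360\right) \frac{15}{14} = - \frac{10200}{7}$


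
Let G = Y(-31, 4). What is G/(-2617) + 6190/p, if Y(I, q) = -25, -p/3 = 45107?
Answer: -12816205/354135057 ≈ -0.036190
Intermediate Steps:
p = -135321 (p = -3*45107 = -135321)
G = -25
G/(-2617) + 6190/p = -25/(-2617) + 6190/(-135321) = -25*(-1/2617) + 6190*(-1/135321) = 25/2617 - 6190/135321 = -12816205/354135057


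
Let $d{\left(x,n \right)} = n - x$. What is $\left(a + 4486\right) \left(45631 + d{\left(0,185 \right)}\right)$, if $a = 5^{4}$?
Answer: $234165576$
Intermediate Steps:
$a = 625$
$\left(a + 4486\right) \left(45631 + d{\left(0,185 \right)}\right) = \left(625 + 4486\right) \left(45631 + \left(185 - 0\right)\right) = 5111 \left(45631 + \left(185 + 0\right)\right) = 5111 \left(45631 + 185\right) = 5111 \cdot 45816 = 234165576$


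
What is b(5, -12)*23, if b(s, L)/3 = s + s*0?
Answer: 345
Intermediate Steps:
b(s, L) = 3*s (b(s, L) = 3*(s + s*0) = 3*(s + 0) = 3*s)
b(5, -12)*23 = (3*5)*23 = 15*23 = 345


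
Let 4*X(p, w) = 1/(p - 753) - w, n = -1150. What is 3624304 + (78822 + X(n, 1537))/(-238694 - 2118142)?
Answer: 8127608395616497/2242529454 ≈ 3.6243e+6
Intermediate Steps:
X(p, w) = -w/4 + 1/(4*(-753 + p)) (X(p, w) = (1/(p - 753) - w)/4 = (1/(-753 + p) - w)/4 = -w/4 + 1/(4*(-753 + p)))
3624304 + (78822 + X(n, 1537))/(-238694 - 2118142) = 3624304 + (78822 + (1 + 753*1537 - 1*(-1150)*1537)/(4*(-753 - 1150)))/(-238694 - 2118142) = 3624304 + (78822 + (¼)*(1 + 1157361 + 1767550)/(-1903))/(-2356836) = 3624304 + (78822 + (¼)*(-1/1903)*2924912)*(-1/2356836) = 3624304 + (78822 - 731228/1903)*(-1/2356836) = 3624304 + (149267038/1903)*(-1/2356836) = 3624304 - 74633519/2242529454 = 8127608395616497/2242529454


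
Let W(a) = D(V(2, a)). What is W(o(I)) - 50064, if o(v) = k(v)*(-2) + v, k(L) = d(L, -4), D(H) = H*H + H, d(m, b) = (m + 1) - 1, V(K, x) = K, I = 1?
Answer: -50058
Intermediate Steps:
d(m, b) = m (d(m, b) = (1 + m) - 1 = m)
D(H) = H + H² (D(H) = H² + H = H + H²)
k(L) = L
o(v) = -v (o(v) = v*(-2) + v = -2*v + v = -v)
W(a) = 6 (W(a) = 2*(1 + 2) = 2*3 = 6)
W(o(I)) - 50064 = 6 - 50064 = -50058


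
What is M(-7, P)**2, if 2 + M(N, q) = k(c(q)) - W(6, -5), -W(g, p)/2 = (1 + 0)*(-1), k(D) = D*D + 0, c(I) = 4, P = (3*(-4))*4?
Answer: 144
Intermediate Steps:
P = -48 (P = -12*4 = -48)
k(D) = D**2 (k(D) = D**2 + 0 = D**2)
W(g, p) = 2 (W(g, p) = -2*(1 + 0)*(-1) = -2*(-1) = 2)
M(N, q) = 12 (M(N, q) = -2 + (4**2 - 1*2) = -2 + (16 - 2) = -2 + 14 = 12)
M(-7, P)**2 = 12**2 = 144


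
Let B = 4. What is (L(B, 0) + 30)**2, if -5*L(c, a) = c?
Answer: 21316/25 ≈ 852.64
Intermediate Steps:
L(c, a) = -c/5
(L(B, 0) + 30)**2 = (-1/5*4 + 30)**2 = (-4/5 + 30)**2 = (146/5)**2 = 21316/25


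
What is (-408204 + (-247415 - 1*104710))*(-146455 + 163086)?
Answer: -12645031599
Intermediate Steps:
(-408204 + (-247415 - 1*104710))*(-146455 + 163086) = (-408204 + (-247415 - 104710))*16631 = (-408204 - 352125)*16631 = -760329*16631 = -12645031599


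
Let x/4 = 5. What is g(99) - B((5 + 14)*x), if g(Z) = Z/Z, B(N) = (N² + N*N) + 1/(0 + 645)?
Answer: -186275356/645 ≈ -2.8880e+5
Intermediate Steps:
x = 20 (x = 4*5 = 20)
B(N) = 1/645 + 2*N² (B(N) = (N² + N²) + 1/645 = 2*N² + 1/645 = 1/645 + 2*N²)
g(Z) = 1
g(99) - B((5 + 14)*x) = 1 - (1/645 + 2*((5 + 14)*20)²) = 1 - (1/645 + 2*(19*20)²) = 1 - (1/645 + 2*380²) = 1 - (1/645 + 2*144400) = 1 - (1/645 + 288800) = 1 - 1*186276001/645 = 1 - 186276001/645 = -186275356/645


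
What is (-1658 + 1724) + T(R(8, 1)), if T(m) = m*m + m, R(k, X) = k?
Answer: 138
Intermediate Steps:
T(m) = m + m² (T(m) = m² + m = m + m²)
(-1658 + 1724) + T(R(8, 1)) = (-1658 + 1724) + 8*(1 + 8) = 66 + 8*9 = 66 + 72 = 138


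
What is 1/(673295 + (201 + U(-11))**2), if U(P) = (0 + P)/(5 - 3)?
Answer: 4/2846061 ≈ 1.4055e-6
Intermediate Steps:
U(P) = P/2
1/(673295 + (201 + U(-11))**2) = 1/(673295 + (201 + (1/2)*(-11))**2) = 1/(673295 + (201 - 11/2)**2) = 1/(673295 + (391/2)**2) = 1/(673295 + 152881/4) = 1/(2846061/4) = 4/2846061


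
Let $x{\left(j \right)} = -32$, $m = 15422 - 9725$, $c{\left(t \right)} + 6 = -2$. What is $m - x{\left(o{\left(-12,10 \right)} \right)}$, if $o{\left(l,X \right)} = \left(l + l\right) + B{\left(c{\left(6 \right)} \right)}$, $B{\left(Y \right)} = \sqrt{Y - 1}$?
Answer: $5729$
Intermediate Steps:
$c{\left(t \right)} = -8$ ($c{\left(t \right)} = -6 - 2 = -8$)
$B{\left(Y \right)} = \sqrt{-1 + Y}$
$o{\left(l,X \right)} = 2 l + 3 i$ ($o{\left(l,X \right)} = \left(l + l\right) + \sqrt{-1 - 8} = 2 l + \sqrt{-9} = 2 l + 3 i$)
$m = 5697$
$m - x{\left(o{\left(-12,10 \right)} \right)} = 5697 - -32 = 5697 + 32 = 5729$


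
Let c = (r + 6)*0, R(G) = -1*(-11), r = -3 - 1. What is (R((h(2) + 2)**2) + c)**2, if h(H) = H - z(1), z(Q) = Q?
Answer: 121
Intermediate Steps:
h(H) = -1 + H (h(H) = H - 1*1 = H - 1 = -1 + H)
r = -4
R(G) = 11
c = 0 (c = (-4 + 6)*0 = 2*0 = 0)
(R((h(2) + 2)**2) + c)**2 = (11 + 0)**2 = 11**2 = 121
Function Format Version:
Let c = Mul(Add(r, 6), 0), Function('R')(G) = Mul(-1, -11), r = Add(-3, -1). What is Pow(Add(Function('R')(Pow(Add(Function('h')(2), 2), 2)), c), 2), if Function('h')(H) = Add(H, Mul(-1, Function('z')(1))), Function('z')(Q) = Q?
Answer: 121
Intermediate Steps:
Function('h')(H) = Add(-1, H) (Function('h')(H) = Add(H, Mul(-1, 1)) = Add(H, -1) = Add(-1, H))
r = -4
Function('R')(G) = 11
c = 0 (c = Mul(Add(-4, 6), 0) = Mul(2, 0) = 0)
Pow(Add(Function('R')(Pow(Add(Function('h')(2), 2), 2)), c), 2) = Pow(Add(11, 0), 2) = Pow(11, 2) = 121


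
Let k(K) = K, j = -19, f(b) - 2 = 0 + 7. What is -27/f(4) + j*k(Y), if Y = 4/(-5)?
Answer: 61/5 ≈ 12.200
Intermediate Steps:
f(b) = 9 (f(b) = 2 + (0 + 7) = 2 + 7 = 9)
Y = -⅘ (Y = 4*(-⅕) = -⅘ ≈ -0.80000)
-27/f(4) + j*k(Y) = -27/9 - 19*(-⅘) = -27*⅑ + 76/5 = -3 + 76/5 = 61/5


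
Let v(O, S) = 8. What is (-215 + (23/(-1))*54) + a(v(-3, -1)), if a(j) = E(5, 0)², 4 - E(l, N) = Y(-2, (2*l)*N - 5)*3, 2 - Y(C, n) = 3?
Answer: -1408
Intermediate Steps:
Y(C, n) = -1 (Y(C, n) = 2 - 1*3 = 2 - 3 = -1)
E(l, N) = 7 (E(l, N) = 4 - (-1)*3 = 4 - 1*(-3) = 4 + 3 = 7)
a(j) = 49 (a(j) = 7² = 49)
(-215 + (23/(-1))*54) + a(v(-3, -1)) = (-215 + (23/(-1))*54) + 49 = (-215 + (23*(-1))*54) + 49 = (-215 - 23*54) + 49 = (-215 - 1242) + 49 = -1457 + 49 = -1408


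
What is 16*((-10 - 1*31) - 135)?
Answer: -2816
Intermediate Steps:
16*((-10 - 1*31) - 135) = 16*((-10 - 31) - 135) = 16*(-41 - 135) = 16*(-176) = -2816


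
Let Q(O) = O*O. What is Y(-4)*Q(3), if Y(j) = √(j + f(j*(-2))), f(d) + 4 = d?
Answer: 0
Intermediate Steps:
f(d) = -4 + d
Q(O) = O²
Y(j) = √(-4 - j) (Y(j) = √(j + (-4 + j*(-2))) = √(j + (-4 - 2*j)) = √(-4 - j))
Y(-4)*Q(3) = √(-4 - 1*(-4))*3² = √(-4 + 4)*9 = √0*9 = 0*9 = 0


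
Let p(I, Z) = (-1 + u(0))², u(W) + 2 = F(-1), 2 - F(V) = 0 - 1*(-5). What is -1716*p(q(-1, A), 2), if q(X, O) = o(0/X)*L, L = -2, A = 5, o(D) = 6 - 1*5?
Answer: -61776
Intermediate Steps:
o(D) = 1 (o(D) = 6 - 5 = 1)
F(V) = -3 (F(V) = 2 - (0 - 1*(-5)) = 2 - (0 + 5) = 2 - 1*5 = 2 - 5 = -3)
u(W) = -5 (u(W) = -2 - 3 = -5)
q(X, O) = -2 (q(X, O) = 1*(-2) = -2)
p(I, Z) = 36 (p(I, Z) = (-1 - 5)² = (-6)² = 36)
-1716*p(q(-1, A), 2) = -1716*36 = -61776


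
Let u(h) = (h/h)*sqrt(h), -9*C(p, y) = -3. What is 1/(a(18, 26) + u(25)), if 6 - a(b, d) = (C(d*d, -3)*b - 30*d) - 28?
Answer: 1/813 ≈ 0.0012300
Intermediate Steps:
C(p, y) = 1/3 (C(p, y) = -1/9*(-3) = 1/3)
a(b, d) = 34 + 30*d - b/3 (a(b, d) = 6 - ((b/3 - 30*d) - 28) = 6 - ((-30*d + b/3) - 28) = 6 - (-28 - 30*d + b/3) = 6 + (28 + 30*d - b/3) = 34 + 30*d - b/3)
u(h) = sqrt(h) (u(h) = 1*sqrt(h) = sqrt(h))
1/(a(18, 26) + u(25)) = 1/((34 + 30*26 - 1/3*18) + sqrt(25)) = 1/((34 + 780 - 6) + 5) = 1/(808 + 5) = 1/813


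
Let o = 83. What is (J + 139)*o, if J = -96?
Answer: 3569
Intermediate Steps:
(J + 139)*o = (-96 + 139)*83 = 43*83 = 3569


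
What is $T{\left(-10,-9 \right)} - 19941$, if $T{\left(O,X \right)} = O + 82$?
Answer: $-19869$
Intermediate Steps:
$T{\left(O,X \right)} = 82 + O$
$T{\left(-10,-9 \right)} - 19941 = \left(82 - 10\right) - 19941 = 72 - 19941 = -19869$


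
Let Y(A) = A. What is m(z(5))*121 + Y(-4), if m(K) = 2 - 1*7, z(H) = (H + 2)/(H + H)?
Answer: -609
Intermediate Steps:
z(H) = (2 + H)/(2*H) (z(H) = (2 + H)/((2*H)) = (2 + H)*(1/(2*H)) = (2 + H)/(2*H))
m(K) = -5 (m(K) = 2 - 7 = -5)
m(z(5))*121 + Y(-4) = -5*121 - 4 = -605 - 4 = -609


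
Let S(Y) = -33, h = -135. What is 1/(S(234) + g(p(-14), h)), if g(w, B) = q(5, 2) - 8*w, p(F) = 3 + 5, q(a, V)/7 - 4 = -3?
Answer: -1/90 ≈ -0.011111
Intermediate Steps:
q(a, V) = 7 (q(a, V) = 28 + 7*(-3) = 28 - 21 = 7)
p(F) = 8
g(w, B) = 7 - 8*w
1/(S(234) + g(p(-14), h)) = 1/(-33 + (7 - 8*8)) = 1/(-33 + (7 - 64)) = 1/(-33 - 57) = 1/(-90) = -1/90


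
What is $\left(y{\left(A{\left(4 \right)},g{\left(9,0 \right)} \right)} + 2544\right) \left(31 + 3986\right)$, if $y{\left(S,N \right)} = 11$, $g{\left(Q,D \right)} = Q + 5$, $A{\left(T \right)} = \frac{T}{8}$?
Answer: $10263435$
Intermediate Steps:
$A{\left(T \right)} = \frac{T}{8}$ ($A{\left(T \right)} = T \frac{1}{8} = \frac{T}{8}$)
$g{\left(Q,D \right)} = 5 + Q$
$\left(y{\left(A{\left(4 \right)},g{\left(9,0 \right)} \right)} + 2544\right) \left(31 + 3986\right) = \left(11 + 2544\right) \left(31 + 3986\right) = 2555 \cdot 4017 = 10263435$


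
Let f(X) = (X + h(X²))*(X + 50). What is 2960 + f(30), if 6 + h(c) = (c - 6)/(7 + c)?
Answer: 4497680/907 ≈ 4958.9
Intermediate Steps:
h(c) = -6 + (-6 + c)/(7 + c) (h(c) = -6 + (c - 6)/(7 + c) = -6 + (-6 + c)/(7 + c))
f(X) = (50 + X)*(X + (-48 - 5*X²)/(7 + X²)) (f(X) = (X + (-48 - 5*X²)/(7 + X²))*(X + 50) = (X + (-48 - 5*X²)/(7 + X²))*(50 + X) = (50 + X)*(X + (-48 - 5*X²)/(7 + X²)))
2960 + f(30) = 2960 + (-2400 + 30⁴ - 243*30² + 45*30³ + 302*30)/(7 + 30²) = 2960 + (-2400 + 810000 - 243*900 + 45*27000 + 9060)/(7 + 900) = 2960 + (-2400 + 810000 - 218700 + 1215000 + 9060)/907 = 2960 + (1/907)*1812960 = 2960 + 1812960/907 = 4497680/907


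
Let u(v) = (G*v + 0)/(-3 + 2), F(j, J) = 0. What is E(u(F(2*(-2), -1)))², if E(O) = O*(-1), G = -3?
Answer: 0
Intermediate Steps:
u(v) = 3*v (u(v) = (-3*v + 0)/(-3 + 2) = -3*v/(-1) = -3*v*(-1) = 3*v)
E(O) = -O
E(u(F(2*(-2), -1)))² = (-3*0)² = (-1*0)² = 0² = 0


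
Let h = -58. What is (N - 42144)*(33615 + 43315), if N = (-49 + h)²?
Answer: -2361366350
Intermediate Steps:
N = 11449 (N = (-49 - 58)² = (-107)² = 11449)
(N - 42144)*(33615 + 43315) = (11449 - 42144)*(33615 + 43315) = -30695*76930 = -2361366350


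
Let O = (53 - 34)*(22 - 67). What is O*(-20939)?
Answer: 17902845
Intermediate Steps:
O = -855 (O = 19*(-45) = -855)
O*(-20939) = -855*(-20939) = 17902845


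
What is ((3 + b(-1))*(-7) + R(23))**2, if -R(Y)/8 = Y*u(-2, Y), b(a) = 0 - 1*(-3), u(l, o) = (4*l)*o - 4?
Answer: 1193702500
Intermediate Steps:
u(l, o) = -4 + 4*l*o (u(l, o) = 4*l*o - 4 = -4 + 4*l*o)
b(a) = 3 (b(a) = 0 + 3 = 3)
R(Y) = -8*Y*(-4 - 8*Y) (R(Y) = -8*Y*(-4 + 4*(-2)*Y) = -8*Y*(-4 - 8*Y))
((3 + b(-1))*(-7) + R(23))**2 = ((3 + 3)*(-7) + 32*23*(1 + 2*23))**2 = (6*(-7) + 32*23*(1 + 46))**2 = (-42 + 32*23*47)**2 = (-42 + 34592)**2 = 34550**2 = 1193702500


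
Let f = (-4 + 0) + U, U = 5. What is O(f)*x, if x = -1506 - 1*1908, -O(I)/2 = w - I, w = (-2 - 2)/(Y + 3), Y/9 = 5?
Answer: -7397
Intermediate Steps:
Y = 45 (Y = 9*5 = 45)
w = -1/12 (w = (-2 - 2)/(45 + 3) = -4/48 = -4*1/48 = -1/12 ≈ -0.083333)
f = 1 (f = (-4 + 0) + 5 = -4 + 5 = 1)
O(I) = ⅙ + 2*I (O(I) = -2*(-1/12 - I) = ⅙ + 2*I)
x = -3414 (x = -1506 - 1908 = -3414)
O(f)*x = (⅙ + 2*1)*(-3414) = (⅙ + 2)*(-3414) = (13/6)*(-3414) = -7397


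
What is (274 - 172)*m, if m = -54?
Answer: -5508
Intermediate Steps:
(274 - 172)*m = (274 - 172)*(-54) = 102*(-54) = -5508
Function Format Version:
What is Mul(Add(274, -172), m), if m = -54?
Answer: -5508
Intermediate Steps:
Mul(Add(274, -172), m) = Mul(Add(274, -172), -54) = Mul(102, -54) = -5508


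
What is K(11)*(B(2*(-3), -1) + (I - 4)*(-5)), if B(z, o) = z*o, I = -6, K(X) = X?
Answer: 616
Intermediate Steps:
B(z, o) = o*z
K(11)*(B(2*(-3), -1) + (I - 4)*(-5)) = 11*(-2*(-3) + (-6 - 4)*(-5)) = 11*(-1*(-6) - 10*(-5)) = 11*(6 + 50) = 11*56 = 616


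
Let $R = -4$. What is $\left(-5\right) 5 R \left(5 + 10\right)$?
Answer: $1500$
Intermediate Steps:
$\left(-5\right) 5 R \left(5 + 10\right) = \left(-5\right) 5 \left(-4\right) \left(5 + 10\right) = \left(-25\right) \left(-4\right) 15 = 100 \cdot 15 = 1500$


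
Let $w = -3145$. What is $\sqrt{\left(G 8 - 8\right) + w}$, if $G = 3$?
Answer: $i \sqrt{3129} \approx 55.937 i$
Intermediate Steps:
$\sqrt{\left(G 8 - 8\right) + w} = \sqrt{\left(3 \cdot 8 - 8\right) - 3145} = \sqrt{\left(24 - 8\right) - 3145} = \sqrt{16 - 3145} = \sqrt{-3129} = i \sqrt{3129}$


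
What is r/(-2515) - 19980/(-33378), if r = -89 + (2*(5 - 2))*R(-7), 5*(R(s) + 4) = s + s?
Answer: 45485137/69954725 ≈ 0.65021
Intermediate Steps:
R(s) = -4 + 2*s/5 (R(s) = -4 + (s + s)/5 = -4 + (2*s)/5 = -4 + 2*s/5)
r = -649/5 (r = -89 + (2*(5 - 2))*(-4 + (2/5)*(-7)) = -89 + (2*3)*(-4 - 14/5) = -89 + 6*(-34/5) = -89 - 204/5 = -649/5 ≈ -129.80)
r/(-2515) - 19980/(-33378) = -649/5/(-2515) - 19980/(-33378) = -649/5*(-1/2515) - 19980*(-1/33378) = 649/12575 + 3330/5563 = 45485137/69954725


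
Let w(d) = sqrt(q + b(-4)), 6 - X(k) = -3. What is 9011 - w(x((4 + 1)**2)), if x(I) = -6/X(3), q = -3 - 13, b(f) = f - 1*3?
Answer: 9011 - I*sqrt(23) ≈ 9011.0 - 4.7958*I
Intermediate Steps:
X(k) = 9 (X(k) = 6 - 1*(-3) = 6 + 3 = 9)
b(f) = -3 + f (b(f) = f - 3 = -3 + f)
q = -16
x(I) = -2/3 (x(I) = -6/9 = -6*1/9 = -2/3)
w(d) = I*sqrt(23) (w(d) = sqrt(-16 + (-3 - 4)) = sqrt(-16 - 7) = sqrt(-23) = I*sqrt(23))
9011 - w(x((4 + 1)**2)) = 9011 - I*sqrt(23)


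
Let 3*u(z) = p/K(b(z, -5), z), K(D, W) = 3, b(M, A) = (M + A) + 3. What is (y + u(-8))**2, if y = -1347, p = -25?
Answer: 147573904/81 ≈ 1.8219e+6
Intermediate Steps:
b(M, A) = 3 + A + M (b(M, A) = (A + M) + 3 = 3 + A + M)
u(z) = -25/9 (u(z) = (-25/3)/3 = (-25*1/3)/3 = (1/3)*(-25/3) = -25/9)
(y + u(-8))**2 = (-1347 - 25/9)**2 = (-12148/9)**2 = 147573904/81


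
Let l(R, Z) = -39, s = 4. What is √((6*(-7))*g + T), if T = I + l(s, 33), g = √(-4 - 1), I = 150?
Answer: √(111 - 42*I*√5) ≈ 11.323 - 4.1473*I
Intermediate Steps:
g = I*√5 (g = √(-5) = I*√5 ≈ 2.2361*I)
T = 111 (T = 150 - 39 = 111)
√((6*(-7))*g + T) = √((6*(-7))*(I*√5) + 111) = √(-42*I*√5 + 111) = √(111 - 42*I*√5)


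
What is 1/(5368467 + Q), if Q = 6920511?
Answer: 1/12288978 ≈ 8.1374e-8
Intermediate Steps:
1/(5368467 + Q) = 1/(5368467 + 6920511) = 1/12288978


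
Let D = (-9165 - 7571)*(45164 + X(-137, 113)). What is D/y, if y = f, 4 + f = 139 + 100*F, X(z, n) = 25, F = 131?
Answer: -756283104/13235 ≈ -57143.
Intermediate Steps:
f = 13235 (f = -4 + (139 + 100*131) = -4 + (139 + 13100) = -4 + 13239 = 13235)
y = 13235
D = -756283104 (D = (-9165 - 7571)*(45164 + 25) = -16736*45189 = -756283104)
D/y = -756283104/13235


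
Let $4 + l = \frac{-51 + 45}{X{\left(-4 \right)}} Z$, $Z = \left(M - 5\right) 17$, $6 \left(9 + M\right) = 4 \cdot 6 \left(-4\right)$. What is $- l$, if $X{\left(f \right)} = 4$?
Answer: $-761$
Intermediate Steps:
$M = -25$ ($M = -9 + \frac{4 \cdot 6 \left(-4\right)}{6} = -9 + \frac{24 \left(-4\right)}{6} = -9 + \frac{1}{6} \left(-96\right) = -9 - 16 = -25$)
$Z = -510$ ($Z = \left(-25 - 5\right) 17 = \left(-30\right) 17 = -510$)
$l = 761$ ($l = -4 + \frac{-51 + 45}{4} \left(-510\right) = -4 + \left(-6\right) \frac{1}{4} \left(-510\right) = -4 - -765 = -4 + 765 = 761$)
$- l = \left(-1\right) 761 = -761$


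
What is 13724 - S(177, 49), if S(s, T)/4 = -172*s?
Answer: 135500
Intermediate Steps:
S(s, T) = -688*s (S(s, T) = 4*(-172*s) = -688*s)
13724 - S(177, 49) = 13724 - (-688)*177 = 13724 - 1*(-121776) = 13724 + 121776 = 135500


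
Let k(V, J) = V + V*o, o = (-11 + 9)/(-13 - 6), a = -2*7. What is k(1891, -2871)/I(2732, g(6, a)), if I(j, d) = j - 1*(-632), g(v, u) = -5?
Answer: 39711/63916 ≈ 0.62130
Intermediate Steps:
a = -14
o = 2/19 (o = -2/(-19) = -2*(-1/19) = 2/19 ≈ 0.10526)
k(V, J) = 21*V/19 (k(V, J) = V + V*(2/19) = V + 2*V/19 = 21*V/19)
I(j, d) = 632 + j (I(j, d) = j + 632 = 632 + j)
k(1891, -2871)/I(2732, g(6, a)) = ((21/19)*1891)/(632 + 2732) = (39711/19)/3364 = (39711/19)*(1/3364) = 39711/63916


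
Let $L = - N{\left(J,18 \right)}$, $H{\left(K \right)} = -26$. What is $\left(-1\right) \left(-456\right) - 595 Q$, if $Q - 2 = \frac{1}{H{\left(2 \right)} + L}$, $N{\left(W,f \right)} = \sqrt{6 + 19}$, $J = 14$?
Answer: $- \frac{22159}{31} \approx -714.81$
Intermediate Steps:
$N{\left(W,f \right)} = 5$ ($N{\left(W,f \right)} = \sqrt{25} = 5$)
$L = -5$ ($L = \left(-1\right) 5 = -5$)
$Q = \frac{61}{31}$ ($Q = 2 + \frac{1}{-26 - 5} = 2 + \frac{1}{-31} = 2 - \frac{1}{31} = \frac{61}{31} \approx 1.9677$)
$\left(-1\right) \left(-456\right) - 595 Q = \left(-1\right) \left(-456\right) - \frac{36295}{31} = 456 - \frac{36295}{31} = - \frac{22159}{31}$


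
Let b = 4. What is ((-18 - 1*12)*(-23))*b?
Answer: 2760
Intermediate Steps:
((-18 - 1*12)*(-23))*b = ((-18 - 1*12)*(-23))*4 = ((-18 - 12)*(-23))*4 = -30*(-23)*4 = 690*4 = 2760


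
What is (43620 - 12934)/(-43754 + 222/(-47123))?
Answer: -723008189/1030909982 ≈ -0.70133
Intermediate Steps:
(43620 - 12934)/(-43754 + 222/(-47123)) = 30686/(-43754 + 222*(-1/47123)) = 30686/(-43754 - 222/47123) = 30686/(-2061819964/47123) = 30686*(-47123/2061819964) = -723008189/1030909982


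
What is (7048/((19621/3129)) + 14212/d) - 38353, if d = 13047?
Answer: -1361453793905/36570741 ≈ -37228.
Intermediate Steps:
(7048/((19621/3129)) + 14212/d) - 38353 = (7048/((19621/3129)) + 14212/13047) - 38353 = (7048/((19621*(1/3129))) + 14212*(1/13047)) - 38353 = (7048/(2803/447) + 14212/13047) - 38353 = (7048*(447/2803) + 14212/13047) - 38353 = (3150456/2803 + 14212/13047) - 38353 = 41143835668/36570741 - 38353 = -1361453793905/36570741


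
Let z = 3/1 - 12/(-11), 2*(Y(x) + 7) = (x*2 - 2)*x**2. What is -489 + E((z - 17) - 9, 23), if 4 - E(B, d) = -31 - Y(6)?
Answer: -281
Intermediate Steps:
Y(x) = -7 + x**2*(-2 + 2*x)/2 (Y(x) = -7 + ((x*2 - 2)*x**2)/2 = -7 + ((2*x - 2)*x**2)/2 = -7 + ((-2 + 2*x)*x**2)/2 = -7 + (x**2*(-2 + 2*x))/2 = -7 + x**2*(-2 + 2*x)/2)
z = 45/11 (z = 3*1 - 12*(-1/11) = 3 + 12/11 = 45/11 ≈ 4.0909)
E(B, d) = 208 (E(B, d) = 4 - (-31 - (-7 + 6**3 - 1*6**2)) = 4 - (-31 - (-7 + 216 - 1*36)) = 4 - (-31 - (-7 + 216 - 36)) = 4 - (-31 - 1*173) = 4 - (-31 - 173) = 4 - 1*(-204) = 4 + 204 = 208)
-489 + E((z - 17) - 9, 23) = -489 + 208 = -281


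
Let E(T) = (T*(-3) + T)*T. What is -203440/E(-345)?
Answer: 20344/23805 ≈ 0.85461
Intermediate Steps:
E(T) = -2*T**2 (E(T) = (-3*T + T)*T = (-2*T)*T = -2*T**2)
-203440/E(-345) = -203440/((-2*(-345)**2)) = -203440/((-2*119025)) = -203440/(-238050) = -203440*(-1/238050) = 20344/23805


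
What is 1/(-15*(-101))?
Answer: 1/1515 ≈ 0.00066007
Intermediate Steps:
1/(-15*(-101)) = 1/1515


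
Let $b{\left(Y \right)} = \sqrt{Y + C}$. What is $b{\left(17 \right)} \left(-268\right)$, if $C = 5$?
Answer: $- 268 \sqrt{22} \approx -1257.0$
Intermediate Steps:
$b{\left(Y \right)} = \sqrt{5 + Y}$ ($b{\left(Y \right)} = \sqrt{Y + 5} = \sqrt{5 + Y}$)
$b{\left(17 \right)} \left(-268\right) = \sqrt{5 + 17} \left(-268\right) = \sqrt{22} \left(-268\right) = - 268 \sqrt{22}$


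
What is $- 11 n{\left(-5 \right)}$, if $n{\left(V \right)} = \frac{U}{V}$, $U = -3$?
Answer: $- \frac{33}{5} \approx -6.6$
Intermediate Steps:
$n{\left(V \right)} = - \frac{3}{V}$
$- 11 n{\left(-5 \right)} = - 11 \left(- \frac{3}{-5}\right) = - 11 \left(\left(-3\right) \left(- \frac{1}{5}\right)\right) = \left(-11\right) \frac{3}{5} = - \frac{33}{5}$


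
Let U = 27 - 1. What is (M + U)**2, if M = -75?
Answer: 2401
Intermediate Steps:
U = 26
(M + U)**2 = (-75 + 26)**2 = (-49)**2 = 2401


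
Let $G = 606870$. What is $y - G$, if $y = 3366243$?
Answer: $2759373$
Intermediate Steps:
$y - G = 3366243 - 606870 = 2759373$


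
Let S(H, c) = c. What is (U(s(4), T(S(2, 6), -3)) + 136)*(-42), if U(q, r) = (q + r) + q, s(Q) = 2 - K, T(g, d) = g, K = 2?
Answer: -5964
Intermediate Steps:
s(Q) = 0 (s(Q) = 2 - 1*2 = 2 - 2 = 0)
U(q, r) = r + 2*q
(U(s(4), T(S(2, 6), -3)) + 136)*(-42) = ((6 + 2*0) + 136)*(-42) = ((6 + 0) + 136)*(-42) = (6 + 136)*(-42) = 142*(-42) = -5964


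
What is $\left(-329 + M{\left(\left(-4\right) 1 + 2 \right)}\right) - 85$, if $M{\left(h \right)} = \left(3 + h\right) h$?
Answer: $-416$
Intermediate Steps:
$M{\left(h \right)} = h \left(3 + h\right)$
$\left(-329 + M{\left(\left(-4\right) 1 + 2 \right)}\right) - 85 = \left(-329 + \left(\left(-4\right) 1 + 2\right) \left(3 + \left(\left(-4\right) 1 + 2\right)\right)\right) - 85 = \left(-329 + \left(-4 + 2\right) \left(3 + \left(-4 + 2\right)\right)\right) - 85 = \left(-329 - 2 \left(3 - 2\right)\right) - 85 = \left(-329 - 2\right) - 85 = -331 - 85 = -416$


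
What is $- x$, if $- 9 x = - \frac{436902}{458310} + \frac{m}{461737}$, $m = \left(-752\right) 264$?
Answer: $- \frac{48786864409}{317428026705} \approx -0.15369$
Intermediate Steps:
$m = -198528$
$x = \frac{48786864409}{317428026705}$ ($x = - \frac{- \frac{436902}{458310} - \frac{198528}{461737}}{9} = - \frac{\left(-436902\right) \frac{1}{458310} - \frac{198528}{461737}}{9} = - \frac{- \frac{72817}{76385} - \frac{198528}{461737}}{9} = \left(- \frac{1}{9}\right) \left(- \frac{48786864409}{35269780745}\right) = \frac{48786864409}{317428026705} \approx 0.15369$)
$- x = \left(-1\right) \frac{48786864409}{317428026705} = - \frac{48786864409}{317428026705}$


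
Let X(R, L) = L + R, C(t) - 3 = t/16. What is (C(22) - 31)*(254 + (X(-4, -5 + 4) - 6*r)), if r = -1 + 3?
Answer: -50481/8 ≈ -6310.1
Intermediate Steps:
C(t) = 3 + t/16
r = 2
(C(22) - 31)*(254 + (X(-4, -5 + 4) - 6*r)) = ((3 + (1/16)*22) - 31)*(254 + (((-5 + 4) - 4) - 6*2)) = ((3 + 11/8) - 31)*(254 + ((-1 - 4) - 12)) = (35/8 - 31)*(254 + (-5 - 12)) = -213*(254 - 17)/8 = -213/8*237 = -50481/8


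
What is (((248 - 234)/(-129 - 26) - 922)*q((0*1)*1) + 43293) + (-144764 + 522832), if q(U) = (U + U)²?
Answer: 421361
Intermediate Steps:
q(U) = 4*U² (q(U) = (2*U)² = 4*U²)
(((248 - 234)/(-129 - 26) - 922)*q((0*1)*1) + 43293) + (-144764 + 522832) = (((248 - 234)/(-129 - 26) - 922)*(4*((0*1)*1)²) + 43293) + (-144764 + 522832) = ((14/(-155) - 922)*(4*(0*1)²) + 43293) + 378068 = ((14*(-1/155) - 922)*(4*0²) + 43293) + 378068 = ((-14/155 - 922)*(4*0) + 43293) + 378068 = (-142924/155*0 + 43293) + 378068 = (0 + 43293) + 378068 = 43293 + 378068 = 421361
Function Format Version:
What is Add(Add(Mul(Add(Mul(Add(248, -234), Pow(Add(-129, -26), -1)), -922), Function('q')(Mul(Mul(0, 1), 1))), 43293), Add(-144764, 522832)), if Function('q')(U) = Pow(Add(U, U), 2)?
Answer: 421361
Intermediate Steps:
Function('q')(U) = Mul(4, Pow(U, 2)) (Function('q')(U) = Pow(Mul(2, U), 2) = Mul(4, Pow(U, 2)))
Add(Add(Mul(Add(Mul(Add(248, -234), Pow(Add(-129, -26), -1)), -922), Function('q')(Mul(Mul(0, 1), 1))), 43293), Add(-144764, 522832)) = Add(Add(Mul(Add(Mul(Add(248, -234), Pow(Add(-129, -26), -1)), -922), Mul(4, Pow(Mul(Mul(0, 1), 1), 2))), 43293), Add(-144764, 522832)) = Add(Add(Mul(Add(Mul(14, Pow(-155, -1)), -922), Mul(4, Pow(Mul(0, 1), 2))), 43293), 378068) = Add(Add(Mul(Add(Mul(14, Rational(-1, 155)), -922), Mul(4, Pow(0, 2))), 43293), 378068) = Add(Add(Mul(Add(Rational(-14, 155), -922), Mul(4, 0)), 43293), 378068) = Add(Add(Mul(Rational(-142924, 155), 0), 43293), 378068) = Add(Add(0, 43293), 378068) = Add(43293, 378068) = 421361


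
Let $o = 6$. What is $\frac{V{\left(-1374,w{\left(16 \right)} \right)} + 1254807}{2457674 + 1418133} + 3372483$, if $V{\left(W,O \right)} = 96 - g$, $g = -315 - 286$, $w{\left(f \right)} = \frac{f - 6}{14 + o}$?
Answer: $\frac{13071094474285}{3875807} \approx 3.3725 \cdot 10^{6}$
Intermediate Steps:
$w{\left(f \right)} = - \frac{3}{10} + \frac{f}{20}$ ($w{\left(f \right)} = \frac{f - 6}{14 + 6} = \frac{-6 + f}{20} = \left(-6 + f\right) \frac{1}{20} = - \frac{3}{10} + \frac{f}{20}$)
$g = -601$
$V{\left(W,O \right)} = 697$ ($V{\left(W,O \right)} = 96 - -601 = 96 + 601 = 697$)
$\frac{V{\left(-1374,w{\left(16 \right)} \right)} + 1254807}{2457674 + 1418133} + 3372483 = \frac{697 + 1254807}{2457674 + 1418133} + 3372483 = \frac{1255504}{3875807} + 3372483 = \frac{13071094474285}{3875807}$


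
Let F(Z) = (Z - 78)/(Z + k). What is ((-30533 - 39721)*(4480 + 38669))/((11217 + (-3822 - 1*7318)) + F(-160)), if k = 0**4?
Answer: -80837062560/2093 ≈ -3.8623e+7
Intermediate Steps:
k = 0
F(Z) = (-78 + Z)/Z (F(Z) = (Z - 78)/(Z + 0) = (-78 + Z)/Z)
((-30533 - 39721)*(4480 + 38669))/((11217 + (-3822 - 1*7318)) + F(-160)) = ((-30533 - 39721)*(4480 + 38669))/((11217 + (-3822 - 1*7318)) + (-78 - 160)/(-160)) = (-70254*43149)/((11217 + (-3822 - 7318)) - 1/160*(-238)) = -3031389846/((11217 - 11140) + 119/80) = -3031389846/(77 + 119/80) = -3031389846/6279/80 = -3031389846*80/6279 = -80837062560/2093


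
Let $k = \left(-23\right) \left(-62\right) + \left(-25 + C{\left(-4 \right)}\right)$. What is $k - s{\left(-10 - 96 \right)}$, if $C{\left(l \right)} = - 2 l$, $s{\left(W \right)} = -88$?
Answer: $1497$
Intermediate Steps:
$k = 1409$ ($k = \left(-23\right) \left(-62\right) - 17 = 1426 + \left(-25 + 8\right) = 1426 - 17 = 1409$)
$k - s{\left(-10 - 96 \right)} = 1409 - -88 = 1409 + 88 = 1497$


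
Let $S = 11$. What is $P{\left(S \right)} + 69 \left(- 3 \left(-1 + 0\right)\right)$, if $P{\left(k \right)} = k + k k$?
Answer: $339$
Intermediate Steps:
$P{\left(k \right)} = k + k^{2}$
$P{\left(S \right)} + 69 \left(- 3 \left(-1 + 0\right)\right) = 11 \left(1 + 11\right) + 69 \left(- 3 \left(-1 + 0\right)\right) = 11 \cdot 12 + 69 \left(\left(-3\right) \left(-1\right)\right) = 132 + 69 \cdot 3 = 132 + 207 = 339$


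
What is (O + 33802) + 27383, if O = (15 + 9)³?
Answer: 75009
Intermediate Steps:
O = 13824 (O = 24³ = 13824)
(O + 33802) + 27383 = (13824 + 33802) + 27383 = 47626 + 27383 = 75009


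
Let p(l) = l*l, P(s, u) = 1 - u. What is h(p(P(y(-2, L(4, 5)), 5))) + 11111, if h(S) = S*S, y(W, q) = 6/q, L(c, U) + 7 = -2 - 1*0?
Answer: 11367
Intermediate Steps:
L(c, U) = -9 (L(c, U) = -7 + (-2 - 1*0) = -7 + (-2 + 0) = -7 - 2 = -9)
p(l) = l**2
h(S) = S**2
h(p(P(y(-2, L(4, 5)), 5))) + 11111 = ((1 - 1*5)**2)**2 + 11111 = ((1 - 5)**2)**2 + 11111 = ((-4)**2)**2 + 11111 = 16**2 + 11111 = 256 + 11111 = 11367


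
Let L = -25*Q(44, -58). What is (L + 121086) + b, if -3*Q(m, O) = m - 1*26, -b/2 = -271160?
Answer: 663556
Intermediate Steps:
b = 542320 (b = -2*(-271160) = 542320)
Q(m, O) = 26/3 - m/3 (Q(m, O) = -(m - 1*26)/3 = -(m - 26)/3 = -(-26 + m)/3 = 26/3 - m/3)
L = 150 (L = -25*(26/3 - ⅓*44) = -25*(26/3 - 44/3) = -25*(-6) = 150)
(L + 121086) + b = (150 + 121086) + 542320 = 121236 + 542320 = 663556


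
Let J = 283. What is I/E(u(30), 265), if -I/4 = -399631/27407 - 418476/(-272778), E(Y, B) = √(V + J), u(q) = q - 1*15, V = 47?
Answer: 10837930354*√330/68530244255 ≈ 2.8729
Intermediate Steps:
u(q) = -15 + q (u(q) = q - 15 = -15 + q)
E(Y, B) = √330 (E(Y, B) = √(47 + 283) = √330)
I = 65027582124/1246004441 (I = -4*(-399631/27407 - 418476/(-272778)) = -4*(-399631*1/27407 - 418476*(-1/272778)) = -4*(-399631/27407 + 69746/45463) = -4*(-16256895531/1246004441) = 65027582124/1246004441 ≈ 52.189)
I/E(u(30), 265) = 65027582124/(1246004441*(√330)) = 65027582124*(√330/330)/1246004441 = 10837930354*√330/68530244255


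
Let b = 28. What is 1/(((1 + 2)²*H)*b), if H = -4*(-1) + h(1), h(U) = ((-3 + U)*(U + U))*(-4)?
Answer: 1/5040 ≈ 0.00019841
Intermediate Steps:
h(U) = -8*U*(-3 + U) (h(U) = ((-3 + U)*(2*U))*(-4) = (2*U*(-3 + U))*(-4) = -8*U*(-3 + U))
H = 20 (H = -4*(-1) + 8*1*(3 - 1*1) = 4 + 8*1*(3 - 1) = 4 + 8*1*2 = 4 + 16 = 20)
1/(((1 + 2)²*H)*b) = 1/(((1 + 2)²*20)*28) = 1/((3²*20)*28) = 1/((9*20)*28) = 1/(180*28) = 1/5040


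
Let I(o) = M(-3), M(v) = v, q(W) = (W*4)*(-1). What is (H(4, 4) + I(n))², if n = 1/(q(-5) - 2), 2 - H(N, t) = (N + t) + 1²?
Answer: 100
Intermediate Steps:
q(W) = -4*W (q(W) = (4*W)*(-1) = -4*W)
H(N, t) = 1 - N - t (H(N, t) = 2 - ((N + t) + 1²) = 2 - ((N + t) + 1) = 2 - (1 + N + t) = 2 + (-1 - N - t) = 1 - N - t)
n = 1/18 (n = 1/(-4*(-5) - 2) = 1/(20 - 2) = 1/18 ≈ 0.055556)
I(o) = -3
(H(4, 4) + I(n))² = ((1 - 1*4 - 1*4) - 3)² = ((1 - 4 - 4) - 3)² = (-7 - 3)² = (-10)² = 100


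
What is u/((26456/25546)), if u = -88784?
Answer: -283509508/3307 ≈ -85730.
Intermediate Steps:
u/((26456/25546)) = -88784/(26456/25546) = -88784/(26456*(1/25546)) = -88784/13228/12773 = -88784*12773/13228 = -283509508/3307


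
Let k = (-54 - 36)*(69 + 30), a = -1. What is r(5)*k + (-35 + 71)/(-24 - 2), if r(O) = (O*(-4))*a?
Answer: -2316618/13 ≈ -1.7820e+5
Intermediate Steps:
r(O) = 4*O (r(O) = (O*(-4))*(-1) = -4*O*(-1) = 4*O)
k = -8910 (k = -90*99 = -8910)
r(5)*k + (-35 + 71)/(-24 - 2) = (4*5)*(-8910) + (-35 + 71)/(-24 - 2) = 20*(-8910) + 36/(-26) = -178200 + 36*(-1/26) = -178200 - 18/13 = -2316618/13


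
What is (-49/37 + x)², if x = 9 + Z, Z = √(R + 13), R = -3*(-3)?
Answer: 110774/1369 + 568*√22/37 ≈ 152.92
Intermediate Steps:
R = 9
Z = √22 (Z = √(9 + 13) = √22 ≈ 4.6904)
x = 9 + √22 ≈ 13.690
(-49/37 + x)² = (-49/37 + (9 + √22))² = (284/37 + √22)²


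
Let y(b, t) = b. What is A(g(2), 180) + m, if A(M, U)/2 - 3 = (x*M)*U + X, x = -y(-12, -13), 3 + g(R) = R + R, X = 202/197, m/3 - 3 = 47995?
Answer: 29219444/197 ≈ 1.4832e+5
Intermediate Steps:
m = 143994 (m = 9 + 3*47995 = 9 + 143985 = 143994)
X = 202/197 (X = 202*(1/197) = 202/197 ≈ 1.0254)
g(R) = -3 + 2*R (g(R) = -3 + (R + R) = -3 + 2*R)
x = 12 (x = -1*(-12) = 12)
A(M, U) = 1586/197 + 24*M*U (A(M, U) = 6 + 2*((12*M)*U + 202/197) = 6 + 2*(12*M*U + 202/197) = 6 + 2*(202/197 + 12*M*U) = 6 + (404/197 + 24*M*U) = 1586/197 + 24*M*U)
A(g(2), 180) + m = (1586/197 + 24*(-3 + 2*2)*180) + 143994 = (1586/197 + 24*(-3 + 4)*180) + 143994 = (1586/197 + 24*1*180) + 143994 = (1586/197 + 4320) + 143994 = 852626/197 + 143994 = 29219444/197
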